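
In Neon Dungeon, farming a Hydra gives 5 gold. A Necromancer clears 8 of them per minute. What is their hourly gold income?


Gold per minute = 5 * 8 = 40
Gold per hour = 40 * 60 = 2400

2400 gold/hour


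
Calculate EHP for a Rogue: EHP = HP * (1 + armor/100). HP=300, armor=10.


EHP = 300 * (1 + 10/100)
= 300 * (1 + 0.1)
= 300 * 1.1
= 330.0

330.0 EHP


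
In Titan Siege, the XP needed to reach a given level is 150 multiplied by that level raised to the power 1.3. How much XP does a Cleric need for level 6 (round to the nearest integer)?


XP = 150 * level^1.3
Substitute level = 6:
XP = 150 * 6^1.3
= 150 * 10.2706
= 1541

1541 XP


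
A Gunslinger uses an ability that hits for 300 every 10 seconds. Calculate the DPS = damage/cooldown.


DPS = damage / cooldown
= 300 / 10
= 30.00

30.00 DPS


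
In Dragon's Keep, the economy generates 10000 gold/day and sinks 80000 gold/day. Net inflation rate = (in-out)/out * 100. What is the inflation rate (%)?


Net gold = 10000 - 80000 = -70000
Inflation rate = net / sunk * 100 = -70000 / 80000 * 100
= -0.875 * 100
= -87.50%

-87.50%


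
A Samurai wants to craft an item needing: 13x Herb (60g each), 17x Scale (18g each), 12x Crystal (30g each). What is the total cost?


Cost breakdown:
  Herb: 13 * 60 = 780
  Scale: 17 * 18 = 306
  Crystal: 12 * 30 = 360
Total = 780 + 306 + 360 = 1446

1446 gold


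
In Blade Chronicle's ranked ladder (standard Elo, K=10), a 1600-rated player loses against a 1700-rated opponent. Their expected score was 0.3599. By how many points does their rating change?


Elo update: delta = K * (S - Ea), where S = 0 (loses)
S - Ea = 0 - 0.3599 = -0.3599
Rating change = 10 * -0.3599
= -3.60

-3.60 rating points


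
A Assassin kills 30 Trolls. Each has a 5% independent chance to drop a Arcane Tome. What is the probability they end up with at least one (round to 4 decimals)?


P(at least one) = 1 - P(none) = 1 - (1-p)^n
p = 5/100 = 0.05
1 - p = 0.95
(1 - p)^30 = 0.95^30 = 0.214639
P(at least one) = 1 - 0.214639 = 0.7854

0.7854


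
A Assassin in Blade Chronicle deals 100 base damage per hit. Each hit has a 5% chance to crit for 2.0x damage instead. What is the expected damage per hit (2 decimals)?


E[dmg] = base * (1 + crit_chance * (crit_mult - 1))
cc as decimal = 5/100 = 0.05
cm - 1 = 2.0 - 1 = 1.0
Bonus factor = 0.05 * 1.0 = 0.05
Total multiplier = 1 + 0.05 = 1.05
Expected damage = 100 * 1.05 = 105.00

105.00 damage


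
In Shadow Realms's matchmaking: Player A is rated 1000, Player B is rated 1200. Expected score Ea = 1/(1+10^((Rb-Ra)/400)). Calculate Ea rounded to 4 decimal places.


Elo expected score: Ea = 1/(1 + 10^((Rb-Ra)/400))
Rb - Ra = 1200 - 1000 = 200
(Rb-Ra)/400 = 200/400 = 0.5
10^0.5 = 3.162278
Ea = 1/(1 + 3.162278) = 1/4.162278 = 0.2403

0.2403


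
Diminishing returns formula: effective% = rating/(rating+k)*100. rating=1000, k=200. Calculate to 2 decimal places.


effective% = rating / (rating + k) * 100
= 1000 / (1000 + 200) * 100
= 1000 / 1200 * 100
= 0.833333 * 100
= 83.33%

83.33%


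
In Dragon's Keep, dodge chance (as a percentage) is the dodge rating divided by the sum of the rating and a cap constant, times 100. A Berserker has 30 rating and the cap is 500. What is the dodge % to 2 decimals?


dodge% = 30 / (30 + 500) * 100
= 30 / 530 * 100
= 0.056604 * 100
= 5.66%

5.66%


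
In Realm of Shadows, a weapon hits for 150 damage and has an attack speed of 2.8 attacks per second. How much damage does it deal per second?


DPS = damage * attack_speed
= 150 * 2.8
= 420.0

420.0 DPS


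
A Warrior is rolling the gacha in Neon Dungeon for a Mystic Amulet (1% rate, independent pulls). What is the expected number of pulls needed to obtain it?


Expected pulls for a geometric distribution = 1/p = 100 / rate%
= 100 / 1
= 100.0

100.0 pulls


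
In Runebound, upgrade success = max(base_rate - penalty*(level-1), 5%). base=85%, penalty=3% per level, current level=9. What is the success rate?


raw_rate = 85 - 3 * (9 - 1)
= 85 - 3 * 8
= 85 - 24
= 61
Apply floor: max(61, 5) = 61%

61%


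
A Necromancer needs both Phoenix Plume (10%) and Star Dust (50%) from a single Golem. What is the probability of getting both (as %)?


For independent events, P(both) = P(A) * P(B)
= 10% * 50%
= 500 / 100 %
= 5.0%

5.0%


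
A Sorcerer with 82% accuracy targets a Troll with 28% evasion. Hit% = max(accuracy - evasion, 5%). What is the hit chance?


accuracy - evasion = 82 - 28 = 54
Apply floor: max(54, 5) = 54
Hit chance = 54%

54%


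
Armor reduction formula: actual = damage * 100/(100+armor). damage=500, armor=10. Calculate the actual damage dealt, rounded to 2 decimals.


actual = 500 * 100 / (100 + 10)
= 500 * 100 / 110
= 50000 / 110
= 454.55

454.55 damage


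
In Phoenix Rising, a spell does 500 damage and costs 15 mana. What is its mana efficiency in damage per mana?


Efficiency = damage / mana
= 500 / 15
= 33.33

33.33 dmg/mana


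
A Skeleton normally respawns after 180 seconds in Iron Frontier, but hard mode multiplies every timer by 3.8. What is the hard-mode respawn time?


Respawn time = base * multiplier
= 180 * 3.8
= 684.0 seconds

684.0 seconds


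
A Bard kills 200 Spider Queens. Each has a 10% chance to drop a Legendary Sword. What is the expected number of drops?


Expected drops = kills * (drop_rate / 100)
= 200 * (10 / 100)
= 200 * 0.1
= 20.0

20.0 drops


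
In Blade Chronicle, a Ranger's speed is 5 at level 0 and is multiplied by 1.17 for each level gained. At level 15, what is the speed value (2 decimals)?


value = base * growth^level
= 5 * 1.17^15
= 5 * 10.538721
= 52.69

52.69 speed


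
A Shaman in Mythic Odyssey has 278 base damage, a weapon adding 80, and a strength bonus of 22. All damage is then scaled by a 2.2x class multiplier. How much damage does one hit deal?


Sum base + weapon + str = 278 + 80 + 22 = 380
Multiply by 2.2:
380 * 2.2 = 836.0

836.0 damage


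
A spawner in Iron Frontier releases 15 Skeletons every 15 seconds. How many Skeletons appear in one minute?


Spawns per minute = count * (60 / interval)
= 15 * (60 / 15)
= 15 * 4.0
= 60.0

60.0 per minute


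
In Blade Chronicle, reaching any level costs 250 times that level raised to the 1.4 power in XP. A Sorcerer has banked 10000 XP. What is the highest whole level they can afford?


XP = 250 * level^1.4, so level = (XP / 250)^(1/1.4)
= (10000 / 250)^(1/1.4)
= 40.0^0.7143
= 13.9421
Floor: level = 13

level 13


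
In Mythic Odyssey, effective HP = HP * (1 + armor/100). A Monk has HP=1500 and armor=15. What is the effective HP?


EHP = 1500 * (1 + 15/100)
= 1500 * (1 + 0.15)
= 1500 * 1.15
= 1725.0

1725.0 EHP


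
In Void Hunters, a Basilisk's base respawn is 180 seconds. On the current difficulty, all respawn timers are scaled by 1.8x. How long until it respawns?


Respawn time = base * multiplier
= 180 * 1.8
= 324.0 seconds

324.0 seconds


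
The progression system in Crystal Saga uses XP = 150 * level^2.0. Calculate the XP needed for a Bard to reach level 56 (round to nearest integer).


XP = 150 * level^2.0
Substitute level = 56:
XP = 150 * 56^2.0
= 150 * 3136.0
= 470400

470400 XP


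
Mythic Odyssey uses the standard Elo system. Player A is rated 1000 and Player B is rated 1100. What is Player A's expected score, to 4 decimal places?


Elo expected score: Ea = 1/(1 + 10^((Rb-Ra)/400))
Rb - Ra = 1100 - 1000 = 100
(Rb-Ra)/400 = 100/400 = 0.25
10^0.25 = 1.778279
Ea = 1/(1 + 1.778279) = 1/2.778279 = 0.3599

0.3599


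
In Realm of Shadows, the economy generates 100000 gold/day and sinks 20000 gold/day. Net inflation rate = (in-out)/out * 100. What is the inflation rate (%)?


Net gold = 100000 - 20000 = 80000
Inflation rate = net / sunk * 100 = 80000 / 20000 * 100
= 4.0 * 100
= 400.00%

400.00%


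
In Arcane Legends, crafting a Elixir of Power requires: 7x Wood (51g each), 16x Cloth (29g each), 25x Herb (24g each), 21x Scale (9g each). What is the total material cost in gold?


Cost breakdown:
  Wood: 7 * 51 = 357
  Cloth: 16 * 29 = 464
  Herb: 25 * 24 = 600
  Scale: 21 * 9 = 189
Total = 357 + 464 + 600 + 189 = 1610

1610 gold


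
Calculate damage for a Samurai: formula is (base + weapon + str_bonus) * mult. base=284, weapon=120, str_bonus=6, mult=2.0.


Sum base + weapon + str = 284 + 120 + 6 = 410
Multiply by 2.0:
410 * 2.0 = 820.0

820.0 damage


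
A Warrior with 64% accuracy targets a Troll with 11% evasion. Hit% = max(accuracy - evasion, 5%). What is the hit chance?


accuracy - evasion = 64 - 11 = 53
Apply floor: max(53, 5) = 53
Hit chance = 53%

53%


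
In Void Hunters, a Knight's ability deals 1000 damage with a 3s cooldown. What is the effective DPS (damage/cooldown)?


DPS = damage / cooldown
= 1000 / 3
= 333.33

333.33 DPS


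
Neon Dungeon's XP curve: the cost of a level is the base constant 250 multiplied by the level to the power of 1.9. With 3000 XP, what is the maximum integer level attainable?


XP = 250 * level^1.9, so level = (XP / 250)^(1/1.9)
= (3000 / 250)^(1/1.9)
= 12.0^0.5263
= 3.6982
Floor: level = 3

level 3


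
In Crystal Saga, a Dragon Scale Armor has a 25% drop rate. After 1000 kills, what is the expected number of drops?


Expected drops = kills * (drop_rate / 100)
= 1000 * (25 / 100)
= 1000 * 0.25
= 250.0

250.0 drops


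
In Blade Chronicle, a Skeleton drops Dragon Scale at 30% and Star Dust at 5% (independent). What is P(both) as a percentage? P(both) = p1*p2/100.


For independent events, P(both) = P(A) * P(B)
= 30% * 5%
= 150 / 100 %
= 1.5%

1.5%


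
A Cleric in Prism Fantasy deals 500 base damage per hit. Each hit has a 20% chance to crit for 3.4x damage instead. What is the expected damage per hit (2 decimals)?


E[dmg] = base * (1 + crit_chance * (crit_mult - 1))
cc as decimal = 20/100 = 0.2
cm - 1 = 3.4 - 1 = 2.4
Bonus factor = 0.2 * 2.4 = 0.48
Total multiplier = 1 + 0.48 = 1.48
Expected damage = 500 * 1.48 = 740.00

740.00 damage


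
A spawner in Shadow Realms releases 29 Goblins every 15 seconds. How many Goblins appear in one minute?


Spawns per minute = count * (60 / interval)
= 29 * (60 / 15)
= 29 * 4.0
= 116.0

116.0 per minute


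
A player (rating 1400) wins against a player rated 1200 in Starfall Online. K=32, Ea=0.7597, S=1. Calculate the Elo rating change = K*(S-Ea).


Elo update: delta = K * (S - Ea), where S = 1 (wins)
S - Ea = 1 - 0.7597 = 0.2403
Rating change = 32 * 0.2403
= 7.69

7.69 rating points


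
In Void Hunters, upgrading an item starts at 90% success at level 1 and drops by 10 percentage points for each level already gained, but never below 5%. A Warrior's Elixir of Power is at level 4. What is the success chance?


raw_rate = 90 - 10 * (4 - 1)
= 90 - 10 * 3
= 90 - 30
= 60
Apply floor: max(60, 5) = 60%

60%


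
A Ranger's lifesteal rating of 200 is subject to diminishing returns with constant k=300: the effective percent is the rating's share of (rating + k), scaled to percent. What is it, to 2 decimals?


effective% = rating / (rating + k) * 100
= 200 / (200 + 300) * 100
= 200 / 500 * 100
= 0.4 * 100
= 40.00%

40.00%


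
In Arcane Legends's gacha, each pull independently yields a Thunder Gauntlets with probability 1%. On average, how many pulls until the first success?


Expected pulls for a geometric distribution = 1/p = 100 / rate%
= 100 / 1
= 100.0

100.0 pulls


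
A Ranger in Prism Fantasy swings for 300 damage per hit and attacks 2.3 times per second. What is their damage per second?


DPS = damage * attack_speed
= 300 * 2.3
= 690.0

690.0 DPS


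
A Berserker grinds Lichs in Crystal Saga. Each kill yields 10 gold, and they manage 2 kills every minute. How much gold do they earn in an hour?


Gold per minute = 10 * 2 = 20
Gold per hour = 20 * 60 = 1200

1200 gold/hour


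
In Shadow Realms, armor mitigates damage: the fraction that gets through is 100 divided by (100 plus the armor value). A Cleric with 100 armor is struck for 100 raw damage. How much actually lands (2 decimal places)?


actual = 100 * 100 / (100 + 100)
= 100 * 100 / 200
= 10000 / 200
= 50.00

50.00 damage


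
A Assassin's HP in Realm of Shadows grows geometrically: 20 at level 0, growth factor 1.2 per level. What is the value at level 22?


value = base * growth^level
= 20 * 1.2^22
= 20 * 55.206144
= 1104.12

1104.12 HP


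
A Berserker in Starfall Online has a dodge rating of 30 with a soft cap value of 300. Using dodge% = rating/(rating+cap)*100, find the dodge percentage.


dodge% = 30 / (30 + 300) * 100
= 30 / 330 * 100
= 0.090909 * 100
= 9.09%

9.09%


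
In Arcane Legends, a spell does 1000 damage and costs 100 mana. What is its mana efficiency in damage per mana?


Efficiency = damage / mana
= 1000 / 100
= 10.00

10.00 dmg/mana


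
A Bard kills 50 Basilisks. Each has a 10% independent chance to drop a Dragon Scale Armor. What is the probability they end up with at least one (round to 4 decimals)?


P(at least one) = 1 - P(none) = 1 - (1-p)^n
p = 10/100 = 0.1
1 - p = 0.9
(1 - p)^50 = 0.9^50 = 0.005154
P(at least one) = 1 - 0.005154 = 0.9948

0.9948


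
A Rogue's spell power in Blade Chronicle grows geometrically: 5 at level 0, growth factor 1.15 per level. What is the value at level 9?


value = base * growth^level
= 5 * 1.15^9
= 5 * 3.517876
= 17.59

17.59 spell power


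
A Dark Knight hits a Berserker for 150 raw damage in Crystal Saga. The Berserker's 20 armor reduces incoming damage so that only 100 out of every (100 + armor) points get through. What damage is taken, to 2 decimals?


actual = 150 * 100 / (100 + 20)
= 150 * 100 / 120
= 15000 / 120
= 125.00

125.00 damage


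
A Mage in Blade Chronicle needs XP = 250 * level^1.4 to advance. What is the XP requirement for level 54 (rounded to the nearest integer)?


XP = 250 * level^1.4
Substitute level = 54:
XP = 250 * 54^1.4
= 250 * 266.2878
= 66572

66572 XP


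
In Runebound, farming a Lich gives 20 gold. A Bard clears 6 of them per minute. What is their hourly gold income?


Gold per minute = 20 * 6 = 120
Gold per hour = 120 * 60 = 7200

7200 gold/hour


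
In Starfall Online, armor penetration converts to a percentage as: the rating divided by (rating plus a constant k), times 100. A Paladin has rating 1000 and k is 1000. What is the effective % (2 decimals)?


effective% = rating / (rating + k) * 100
= 1000 / (1000 + 1000) * 100
= 1000 / 2000 * 100
= 0.5 * 100
= 50.00%

50.00%


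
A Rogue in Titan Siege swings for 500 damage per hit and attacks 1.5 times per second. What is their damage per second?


DPS = damage * attack_speed
= 500 * 1.5
= 750.0

750.0 DPS


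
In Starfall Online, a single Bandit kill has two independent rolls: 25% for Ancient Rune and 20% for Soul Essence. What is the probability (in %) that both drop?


For independent events, P(both) = P(A) * P(B)
= 25% * 20%
= 500 / 100 %
= 5.0%

5.0%


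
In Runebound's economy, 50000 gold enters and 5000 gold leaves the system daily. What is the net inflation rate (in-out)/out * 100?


Net gold = 50000 - 5000 = 45000
Inflation rate = net / sunk * 100 = 45000 / 5000 * 100
= 9.0 * 100
= 900.00%

900.00%


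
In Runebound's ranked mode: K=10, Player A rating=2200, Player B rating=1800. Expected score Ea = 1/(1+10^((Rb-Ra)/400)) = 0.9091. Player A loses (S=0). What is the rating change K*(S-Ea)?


Elo update: delta = K * (S - Ea), where S = 0 (loses)
S - Ea = 0 - 0.9091 = -0.9091
Rating change = 10 * -0.9091
= -9.09

-9.09 rating points


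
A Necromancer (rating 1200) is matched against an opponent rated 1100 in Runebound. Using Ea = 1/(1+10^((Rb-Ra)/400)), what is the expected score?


Elo expected score: Ea = 1/(1 + 10^((Rb-Ra)/400))
Rb - Ra = 1100 - 1200 = -100
(Rb-Ra)/400 = -100/400 = -0.25
10^-0.25 = 0.562341
Ea = 1/(1 + 0.562341) = 1/1.562341 = 0.6401

0.6401


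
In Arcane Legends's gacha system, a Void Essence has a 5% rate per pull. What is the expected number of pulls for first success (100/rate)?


Expected pulls for a geometric distribution = 1/p = 100 / rate%
= 100 / 5
= 20.0

20.0 pulls


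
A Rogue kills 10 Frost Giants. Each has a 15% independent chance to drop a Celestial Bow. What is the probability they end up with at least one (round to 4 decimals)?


P(at least one) = 1 - P(none) = 1 - (1-p)^n
p = 15/100 = 0.15
1 - p = 0.85
(1 - p)^10 = 0.85^10 = 0.196874
P(at least one) = 1 - 0.196874 = 0.8031

0.8031


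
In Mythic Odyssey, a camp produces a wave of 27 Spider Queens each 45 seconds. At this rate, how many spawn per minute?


Spawns per minute = count * (60 / interval)
= 27 * (60 / 45)
= 27 * 1.3333
= 36.0

36.0 per minute


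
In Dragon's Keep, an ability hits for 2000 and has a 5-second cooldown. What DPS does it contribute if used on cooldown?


DPS = damage / cooldown
= 2000 / 5
= 400.00

400.00 DPS


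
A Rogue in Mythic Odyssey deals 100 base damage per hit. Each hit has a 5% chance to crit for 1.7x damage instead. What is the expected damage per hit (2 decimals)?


E[dmg] = base * (1 + crit_chance * (crit_mult - 1))
cc as decimal = 5/100 = 0.05
cm - 1 = 1.7 - 1 = 0.7
Bonus factor = 0.05 * 0.7 = 0.035
Total multiplier = 1 + 0.035 = 1.035
Expected damage = 100 * 1.035 = 103.50

103.50 damage


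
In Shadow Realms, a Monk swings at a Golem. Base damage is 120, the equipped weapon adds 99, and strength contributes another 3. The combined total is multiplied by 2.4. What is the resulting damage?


Sum base + weapon + str = 120 + 99 + 3 = 222
Multiply by 2.4:
222 * 2.4 = 532.8

532.8 damage


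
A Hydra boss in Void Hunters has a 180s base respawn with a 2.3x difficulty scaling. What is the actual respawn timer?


Respawn time = base * multiplier
= 180 * 2.3
= 414.0 seconds

414.0 seconds


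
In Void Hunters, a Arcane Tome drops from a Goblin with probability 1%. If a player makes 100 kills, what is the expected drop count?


Expected drops = kills * (drop_rate / 100)
= 100 * (1 / 100)
= 100 * 0.01
= 1.0

1.0 drops


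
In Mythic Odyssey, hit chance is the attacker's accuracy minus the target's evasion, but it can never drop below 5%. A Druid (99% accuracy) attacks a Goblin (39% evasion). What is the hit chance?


accuracy - evasion = 99 - 39 = 60
Apply floor: max(60, 5) = 60
Hit chance = 60%

60%


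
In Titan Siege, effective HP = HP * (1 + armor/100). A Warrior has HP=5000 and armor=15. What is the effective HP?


EHP = 5000 * (1 + 15/100)
= 5000 * (1 + 0.15)
= 5000 * 1.15
= 5750.0

5750.0 EHP


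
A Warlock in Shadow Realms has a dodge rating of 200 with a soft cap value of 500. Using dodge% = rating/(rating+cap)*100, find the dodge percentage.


dodge% = 200 / (200 + 500) * 100
= 200 / 700 * 100
= 0.285714 * 100
= 28.57%

28.57%


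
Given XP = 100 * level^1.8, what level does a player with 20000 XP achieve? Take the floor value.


XP = 100 * level^1.8, so level = (XP / 100)^(1/1.8)
= (20000 / 100)^(1/1.8)
= 200.0^0.5556
= 18.9824
Floor: level = 18

level 18


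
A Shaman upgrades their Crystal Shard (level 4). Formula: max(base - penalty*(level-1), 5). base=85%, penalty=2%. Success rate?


raw_rate = 85 - 2 * (4 - 1)
= 85 - 2 * 3
= 85 - 6
= 79
Apply floor: max(79, 5) = 79%

79%


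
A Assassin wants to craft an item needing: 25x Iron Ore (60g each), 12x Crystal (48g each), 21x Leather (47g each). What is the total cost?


Cost breakdown:
  Iron Ore: 25 * 60 = 1500
  Crystal: 12 * 48 = 576
  Leather: 21 * 47 = 987
Total = 1500 + 576 + 987 = 3063

3063 gold


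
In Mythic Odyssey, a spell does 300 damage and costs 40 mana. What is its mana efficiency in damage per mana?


Efficiency = damage / mana
= 300 / 40
= 7.50

7.50 dmg/mana


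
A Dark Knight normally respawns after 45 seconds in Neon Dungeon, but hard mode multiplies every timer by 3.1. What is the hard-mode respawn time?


Respawn time = base * multiplier
= 45 * 3.1
= 139.5 seconds

139.5 seconds


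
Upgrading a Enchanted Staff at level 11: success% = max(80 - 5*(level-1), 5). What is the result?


raw_rate = 80 - 5 * (11 - 1)
= 80 - 5 * 10
= 80 - 50
= 30
Apply floor: max(30, 5) = 30%

30%


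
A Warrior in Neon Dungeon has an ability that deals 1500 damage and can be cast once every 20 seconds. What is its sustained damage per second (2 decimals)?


DPS = damage / cooldown
= 1500 / 20
= 75.00

75.00 DPS


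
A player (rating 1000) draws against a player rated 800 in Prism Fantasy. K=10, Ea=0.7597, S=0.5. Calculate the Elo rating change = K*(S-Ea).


Elo update: delta = K * (S - Ea), where S = 0.5 (draws)
S - Ea = 0.5 - 0.7597 = -0.2597
Rating change = 10 * -0.2597
= -2.60

-2.60 rating points


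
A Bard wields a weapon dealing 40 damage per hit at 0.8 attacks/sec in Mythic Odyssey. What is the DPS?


DPS = damage * attack_speed
= 40 * 0.8
= 32.0

32.0 DPS


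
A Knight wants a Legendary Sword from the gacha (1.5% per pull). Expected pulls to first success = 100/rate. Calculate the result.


Expected pulls for a geometric distribution = 1/p = 100 / rate%
= 100 / 1.5
= 66.67

66.67 pulls


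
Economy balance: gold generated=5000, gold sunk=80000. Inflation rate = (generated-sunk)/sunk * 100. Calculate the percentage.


Net gold = 5000 - 80000 = -75000
Inflation rate = net / sunk * 100 = -75000 / 80000 * 100
= -0.9375 * 100
= -93.75%

-93.75%


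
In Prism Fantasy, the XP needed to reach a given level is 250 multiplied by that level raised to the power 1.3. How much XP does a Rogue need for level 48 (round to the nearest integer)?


XP = 250 * level^1.3
Substitute level = 48:
XP = 250 * 48^1.3
= 250 * 153.3252
= 38331

38331 XP


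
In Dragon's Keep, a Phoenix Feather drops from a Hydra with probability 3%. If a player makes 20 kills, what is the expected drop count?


Expected drops = kills * (drop_rate / 100)
= 20 * (3 / 100)
= 20 * 0.03
= 0.6

0.6 drops


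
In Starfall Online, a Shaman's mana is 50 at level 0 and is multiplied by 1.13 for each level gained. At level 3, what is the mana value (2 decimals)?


value = base * growth^level
= 50 * 1.13^3
= 50 * 1.442897
= 72.14

72.14 mana


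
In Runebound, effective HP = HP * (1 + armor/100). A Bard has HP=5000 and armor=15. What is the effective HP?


EHP = 5000 * (1 + 15/100)
= 5000 * (1 + 0.15)
= 5000 * 1.15
= 5750.0

5750.0 EHP


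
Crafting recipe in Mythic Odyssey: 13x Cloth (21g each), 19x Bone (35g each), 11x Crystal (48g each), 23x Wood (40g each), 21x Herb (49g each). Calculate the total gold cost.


Cost breakdown:
  Cloth: 13 * 21 = 273
  Bone: 19 * 35 = 665
  Crystal: 11 * 48 = 528
  Wood: 23 * 40 = 920
  Herb: 21 * 49 = 1029
Total = 273 + 665 + 528 + 920 + 1029 = 3415

3415 gold


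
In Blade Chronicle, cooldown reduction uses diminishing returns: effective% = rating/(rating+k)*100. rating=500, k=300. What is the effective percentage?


effective% = rating / (rating + k) * 100
= 500 / (500 + 300) * 100
= 500 / 800 * 100
= 0.625 * 100
= 62.50%

62.50%


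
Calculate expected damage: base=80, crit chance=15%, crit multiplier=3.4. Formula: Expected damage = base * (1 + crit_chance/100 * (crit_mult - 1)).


E[dmg] = base * (1 + crit_chance * (crit_mult - 1))
cc as decimal = 15/100 = 0.15
cm - 1 = 3.4 - 1 = 2.4
Bonus factor = 0.15 * 2.4 = 0.36
Total multiplier = 1 + 0.36 = 1.36
Expected damage = 80 * 1.36 = 108.80

108.80 damage


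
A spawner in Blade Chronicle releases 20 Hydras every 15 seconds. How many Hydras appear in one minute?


Spawns per minute = count * (60 / interval)
= 20 * (60 / 15)
= 20 * 4.0
= 80.0

80.0 per minute


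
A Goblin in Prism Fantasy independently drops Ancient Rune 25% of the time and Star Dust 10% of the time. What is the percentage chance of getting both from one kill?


For independent events, P(both) = P(A) * P(B)
= 25% * 10%
= 250 / 100 %
= 2.5%

2.5%


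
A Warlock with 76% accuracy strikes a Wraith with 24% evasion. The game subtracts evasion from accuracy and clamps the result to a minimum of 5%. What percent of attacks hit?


accuracy - evasion = 76 - 24 = 52
Apply floor: max(52, 5) = 52
Hit chance = 52%

52%


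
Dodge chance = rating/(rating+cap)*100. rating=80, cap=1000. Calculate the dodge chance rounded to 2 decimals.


dodge% = 80 / (80 + 1000) * 100
= 80 / 1080 * 100
= 0.074074 * 100
= 7.41%

7.41%


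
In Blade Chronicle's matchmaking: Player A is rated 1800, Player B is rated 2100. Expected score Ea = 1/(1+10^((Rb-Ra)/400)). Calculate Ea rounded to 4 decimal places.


Elo expected score: Ea = 1/(1 + 10^((Rb-Ra)/400))
Rb - Ra = 2100 - 1800 = 300
(Rb-Ra)/400 = 300/400 = 0.75
10^0.75 = 5.623413
Ea = 1/(1 + 5.623413) = 1/6.623413 = 0.1510

0.1510


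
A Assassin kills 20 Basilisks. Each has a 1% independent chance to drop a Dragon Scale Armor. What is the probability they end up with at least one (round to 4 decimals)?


P(at least one) = 1 - P(none) = 1 - (1-p)^n
p = 1/100 = 0.01
1 - p = 0.99
(1 - p)^20 = 0.99^20 = 0.817907
P(at least one) = 1 - 0.817907 = 0.1821

0.1821


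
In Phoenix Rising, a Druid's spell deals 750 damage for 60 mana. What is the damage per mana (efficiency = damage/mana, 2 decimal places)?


Efficiency = damage / mana
= 750 / 60
= 12.50

12.50 dmg/mana


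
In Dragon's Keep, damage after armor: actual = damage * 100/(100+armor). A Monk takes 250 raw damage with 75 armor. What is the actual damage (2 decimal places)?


actual = 250 * 100 / (100 + 75)
= 250 * 100 / 175
= 25000 / 175
= 142.86

142.86 damage


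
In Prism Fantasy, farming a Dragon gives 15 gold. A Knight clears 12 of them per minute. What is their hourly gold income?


Gold per minute = 15 * 12 = 180
Gold per hour = 180 * 60 = 10800

10800 gold/hour


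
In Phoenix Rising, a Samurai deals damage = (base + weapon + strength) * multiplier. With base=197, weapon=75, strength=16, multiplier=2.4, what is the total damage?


Sum base + weapon + str = 197 + 75 + 16 = 288
Multiply by 2.4:
288 * 2.4 = 691.2

691.2 damage


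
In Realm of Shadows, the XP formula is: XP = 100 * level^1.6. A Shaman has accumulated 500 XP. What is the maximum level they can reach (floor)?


XP = 100 * level^1.6, so level = (XP / 100)^(1/1.6)
= (500 / 100)^(1/1.6)
= 5.0^0.625
= 2.7344
Floor: level = 2

level 2


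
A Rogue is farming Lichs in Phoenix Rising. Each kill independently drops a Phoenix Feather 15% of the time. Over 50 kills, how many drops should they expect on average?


Expected drops = kills * (drop_rate / 100)
= 50 * (15 / 100)
= 50 * 0.15
= 7.5

7.5 drops


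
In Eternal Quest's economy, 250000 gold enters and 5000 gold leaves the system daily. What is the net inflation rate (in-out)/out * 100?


Net gold = 250000 - 5000 = 245000
Inflation rate = net / sunk * 100 = 245000 / 5000 * 100
= 49.0 * 100
= 4900.00%

4900.00%


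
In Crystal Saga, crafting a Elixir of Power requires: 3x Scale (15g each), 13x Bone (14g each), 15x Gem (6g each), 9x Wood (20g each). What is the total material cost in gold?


Cost breakdown:
  Scale: 3 * 15 = 45
  Bone: 13 * 14 = 182
  Gem: 15 * 6 = 90
  Wood: 9 * 20 = 180
Total = 45 + 182 + 90 + 180 = 497

497 gold


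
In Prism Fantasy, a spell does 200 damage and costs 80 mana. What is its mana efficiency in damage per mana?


Efficiency = damage / mana
= 200 / 80
= 2.50

2.50 dmg/mana


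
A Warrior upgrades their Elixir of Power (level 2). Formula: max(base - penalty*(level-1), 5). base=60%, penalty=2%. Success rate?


raw_rate = 60 - 2 * (2 - 1)
= 60 - 2 * 1
= 60 - 2
= 58
Apply floor: max(58, 5) = 58%

58%


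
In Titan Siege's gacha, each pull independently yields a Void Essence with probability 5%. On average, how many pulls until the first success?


Expected pulls for a geometric distribution = 1/p = 100 / rate%
= 100 / 5
= 20.0

20.0 pulls


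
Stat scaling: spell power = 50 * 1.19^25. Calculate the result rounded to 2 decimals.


value = base * growth^level
= 50 * 1.19^25
= 50 * 77.388073
= 3869.40

3869.40 spell power


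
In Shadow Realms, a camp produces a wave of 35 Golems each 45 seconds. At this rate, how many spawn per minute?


Spawns per minute = count * (60 / interval)
= 35 * (60 / 45)
= 35 * 1.3333
= 46.67

46.67 per minute


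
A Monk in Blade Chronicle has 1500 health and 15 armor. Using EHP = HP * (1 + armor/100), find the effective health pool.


EHP = 1500 * (1 + 15/100)
= 1500 * (1 + 0.15)
= 1500 * 1.15
= 1725.0

1725.0 EHP


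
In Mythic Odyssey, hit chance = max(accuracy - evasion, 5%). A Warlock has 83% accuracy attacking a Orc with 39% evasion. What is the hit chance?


accuracy - evasion = 83 - 39 = 44
Apply floor: max(44, 5) = 44
Hit chance = 44%

44%


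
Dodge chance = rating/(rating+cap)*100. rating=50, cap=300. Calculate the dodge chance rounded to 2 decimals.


dodge% = 50 / (50 + 300) * 100
= 50 / 350 * 100
= 0.142857 * 100
= 14.29%

14.29%


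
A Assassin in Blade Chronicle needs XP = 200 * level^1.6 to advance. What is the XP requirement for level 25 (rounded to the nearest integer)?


XP = 200 * level^1.6
Substitute level = 25:
XP = 200 * 25^1.6
= 200 * 172.4662
= 34493

34493 XP


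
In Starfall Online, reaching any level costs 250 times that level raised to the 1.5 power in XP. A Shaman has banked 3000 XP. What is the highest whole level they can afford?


XP = 250 * level^1.5, so level = (XP / 250)^(1/1.5)
= (3000 / 250)^(1/1.5)
= 12.0^0.6667
= 5.2415
Floor: level = 5

level 5


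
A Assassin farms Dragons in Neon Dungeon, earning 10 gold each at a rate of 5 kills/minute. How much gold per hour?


Gold per minute = 10 * 5 = 50
Gold per hour = 50 * 60 = 3000

3000 gold/hour


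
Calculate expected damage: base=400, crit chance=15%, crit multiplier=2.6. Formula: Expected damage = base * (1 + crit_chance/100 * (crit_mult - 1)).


E[dmg] = base * (1 + crit_chance * (crit_mult - 1))
cc as decimal = 15/100 = 0.15
cm - 1 = 2.6 - 1 = 1.6
Bonus factor = 0.15 * 1.6 = 0.24
Total multiplier = 1 + 0.24 = 1.24
Expected damage = 400 * 1.24 = 496.00

496.00 damage


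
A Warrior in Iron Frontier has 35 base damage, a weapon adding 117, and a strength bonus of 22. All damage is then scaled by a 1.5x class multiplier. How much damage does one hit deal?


Sum base + weapon + str = 35 + 117 + 22 = 174
Multiply by 1.5:
174 * 1.5 = 261.0

261.0 damage


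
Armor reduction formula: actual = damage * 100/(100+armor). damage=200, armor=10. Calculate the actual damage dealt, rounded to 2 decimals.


actual = 200 * 100 / (100 + 10)
= 200 * 100 / 110
= 20000 / 110
= 181.82

181.82 damage


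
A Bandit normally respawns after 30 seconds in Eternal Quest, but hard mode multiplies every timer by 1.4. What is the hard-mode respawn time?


Respawn time = base * multiplier
= 30 * 1.4
= 42.0 seconds

42.0 seconds


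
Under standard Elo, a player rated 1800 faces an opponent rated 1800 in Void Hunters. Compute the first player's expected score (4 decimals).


Elo expected score: Ea = 1/(1 + 10^((Rb-Ra)/400))
Rb - Ra = 1800 - 1800 = 0
(Rb-Ra)/400 = 0/400 = 0.0
10^0.0 = 1.0
Ea = 1/(1 + 1.0) = 1/2.0 = 0.5000

0.5000


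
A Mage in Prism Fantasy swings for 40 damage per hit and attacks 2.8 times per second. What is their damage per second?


DPS = damage * attack_speed
= 40 * 2.8
= 112.0

112.0 DPS


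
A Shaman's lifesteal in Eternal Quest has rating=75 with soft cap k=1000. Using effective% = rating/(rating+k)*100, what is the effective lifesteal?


effective% = rating / (rating + k) * 100
= 75 / (75 + 1000) * 100
= 75 / 1075 * 100
= 0.069767 * 100
= 6.98%

6.98%


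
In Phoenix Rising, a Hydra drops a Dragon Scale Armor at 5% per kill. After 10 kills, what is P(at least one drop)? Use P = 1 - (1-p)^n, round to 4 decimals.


P(at least one) = 1 - P(none) = 1 - (1-p)^n
p = 5/100 = 0.05
1 - p = 0.95
(1 - p)^10 = 0.95^10 = 0.598737
P(at least one) = 1 - 0.598737 = 0.4013

0.4013


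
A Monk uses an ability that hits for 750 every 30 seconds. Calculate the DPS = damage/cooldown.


DPS = damage / cooldown
= 750 / 30
= 25.00

25.00 DPS


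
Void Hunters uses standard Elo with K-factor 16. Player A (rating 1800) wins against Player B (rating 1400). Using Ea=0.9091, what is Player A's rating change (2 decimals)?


Elo update: delta = K * (S - Ea), where S = 1 (wins)
S - Ea = 1 - 0.9091 = 0.0909
Rating change = 16 * 0.0909
= 1.45

1.45 rating points


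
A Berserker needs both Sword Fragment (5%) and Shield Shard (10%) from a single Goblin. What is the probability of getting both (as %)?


For independent events, P(both) = P(A) * P(B)
= 5% * 10%
= 50 / 100 %
= 0.5%

0.5%


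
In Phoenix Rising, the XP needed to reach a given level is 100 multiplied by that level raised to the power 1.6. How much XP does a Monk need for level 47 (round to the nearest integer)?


XP = 100 * level^1.6
Substitute level = 47:
XP = 100 * 47^1.6
= 100 * 473.5399
= 47354

47354 XP


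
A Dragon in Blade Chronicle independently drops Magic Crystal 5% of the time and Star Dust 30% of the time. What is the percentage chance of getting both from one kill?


For independent events, P(both) = P(A) * P(B)
= 5% * 30%
= 150 / 100 %
= 1.5%

1.5%


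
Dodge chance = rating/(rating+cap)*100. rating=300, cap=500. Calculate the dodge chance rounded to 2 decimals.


dodge% = 300 / (300 + 500) * 100
= 300 / 800 * 100
= 0.375 * 100
= 37.50%

37.50%


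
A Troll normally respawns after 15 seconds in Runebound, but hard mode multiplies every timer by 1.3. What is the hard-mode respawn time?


Respawn time = base * multiplier
= 15 * 1.3
= 19.5 seconds

19.5 seconds


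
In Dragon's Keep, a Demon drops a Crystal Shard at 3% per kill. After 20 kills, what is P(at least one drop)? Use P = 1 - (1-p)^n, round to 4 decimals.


P(at least one) = 1 - P(none) = 1 - (1-p)^n
p = 3/100 = 0.03
1 - p = 0.97
(1 - p)^20 = 0.97^20 = 0.543794
P(at least one) = 1 - 0.543794 = 0.4562

0.4562


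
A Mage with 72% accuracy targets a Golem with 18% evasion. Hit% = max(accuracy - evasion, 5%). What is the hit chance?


accuracy - evasion = 72 - 18 = 54
Apply floor: max(54, 5) = 54
Hit chance = 54%

54%


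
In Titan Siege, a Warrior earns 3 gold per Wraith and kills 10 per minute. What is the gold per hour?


Gold per minute = 3 * 10 = 30
Gold per hour = 30 * 60 = 1800

1800 gold/hour


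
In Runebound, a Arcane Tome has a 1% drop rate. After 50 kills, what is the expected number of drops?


Expected drops = kills * (drop_rate / 100)
= 50 * (1 / 100)
= 50 * 0.01
= 0.5

0.5 drops


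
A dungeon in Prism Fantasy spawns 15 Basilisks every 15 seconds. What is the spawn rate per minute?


Spawns per minute = count * (60 / interval)
= 15 * (60 / 15)
= 15 * 4.0
= 60.0

60.0 per minute


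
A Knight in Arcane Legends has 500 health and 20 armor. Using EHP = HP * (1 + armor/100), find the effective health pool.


EHP = 500 * (1 + 20/100)
= 500 * (1 + 0.2)
= 500 * 1.2
= 600.0

600.0 EHP


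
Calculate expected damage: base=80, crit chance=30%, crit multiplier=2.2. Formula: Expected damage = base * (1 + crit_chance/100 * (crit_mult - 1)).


E[dmg] = base * (1 + crit_chance * (crit_mult - 1))
cc as decimal = 30/100 = 0.3
cm - 1 = 2.2 - 1 = 1.2
Bonus factor = 0.3 * 1.2 = 0.36
Total multiplier = 1 + 0.36 = 1.36
Expected damage = 80 * 1.36 = 108.80

108.80 damage


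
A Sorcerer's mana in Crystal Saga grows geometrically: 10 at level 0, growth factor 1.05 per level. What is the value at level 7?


value = base * growth^level
= 10 * 1.05^7
= 10 * 1.4071
= 14.07

14.07 mana


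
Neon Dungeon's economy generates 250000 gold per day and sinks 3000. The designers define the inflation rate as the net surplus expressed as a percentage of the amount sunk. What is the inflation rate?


Net gold = 250000 - 3000 = 247000
Inflation rate = net / sunk * 100 = 247000 / 3000 * 100
= 82.333333 * 100
= 8233.33%

8233.33%


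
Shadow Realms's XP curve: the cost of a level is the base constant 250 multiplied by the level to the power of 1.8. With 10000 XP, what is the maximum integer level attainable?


XP = 250 * level^1.8, so level = (XP / 250)^(1/1.8)
= (10000 / 250)^(1/1.8)
= 40.0^0.5556
= 7.7631
Floor: level = 7

level 7


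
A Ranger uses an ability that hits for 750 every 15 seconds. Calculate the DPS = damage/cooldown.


DPS = damage / cooldown
= 750 / 15
= 50.00

50.00 DPS


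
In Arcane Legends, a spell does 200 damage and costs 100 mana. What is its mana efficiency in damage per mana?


Efficiency = damage / mana
= 200 / 100
= 2.00

2.00 dmg/mana


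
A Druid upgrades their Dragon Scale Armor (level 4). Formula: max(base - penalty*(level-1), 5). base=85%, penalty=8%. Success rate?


raw_rate = 85 - 8 * (4 - 1)
= 85 - 8 * 3
= 85 - 24
= 61
Apply floor: max(61, 5) = 61%

61%


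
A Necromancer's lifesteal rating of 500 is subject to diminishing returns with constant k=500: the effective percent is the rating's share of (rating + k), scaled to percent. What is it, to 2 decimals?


effective% = rating / (rating + k) * 100
= 500 / (500 + 500) * 100
= 500 / 1000 * 100
= 0.5 * 100
= 50.00%

50.00%


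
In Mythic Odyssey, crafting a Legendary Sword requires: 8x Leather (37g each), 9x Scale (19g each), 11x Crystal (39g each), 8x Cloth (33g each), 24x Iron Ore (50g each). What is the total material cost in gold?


Cost breakdown:
  Leather: 8 * 37 = 296
  Scale: 9 * 19 = 171
  Crystal: 11 * 39 = 429
  Cloth: 8 * 33 = 264
  Iron Ore: 24 * 50 = 1200
Total = 296 + 171 + 429 + 264 + 1200 = 2360

2360 gold


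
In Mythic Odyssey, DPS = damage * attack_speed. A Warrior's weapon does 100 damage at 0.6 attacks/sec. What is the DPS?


DPS = damage * attack_speed
= 100 * 0.6
= 60.0

60.0 DPS


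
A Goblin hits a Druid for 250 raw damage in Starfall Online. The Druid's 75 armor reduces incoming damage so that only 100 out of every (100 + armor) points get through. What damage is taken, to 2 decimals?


actual = 250 * 100 / (100 + 75)
= 250 * 100 / 175
= 25000 / 175
= 142.86

142.86 damage


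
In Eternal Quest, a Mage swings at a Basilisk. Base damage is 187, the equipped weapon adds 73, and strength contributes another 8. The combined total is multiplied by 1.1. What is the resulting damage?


Sum base + weapon + str = 187 + 73 + 8 = 268
Multiply by 1.1:
268 * 1.1 = 294.8

294.8 damage


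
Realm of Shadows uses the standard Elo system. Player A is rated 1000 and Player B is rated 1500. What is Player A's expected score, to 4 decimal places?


Elo expected score: Ea = 1/(1 + 10^((Rb-Ra)/400))
Rb - Ra = 1500 - 1000 = 500
(Rb-Ra)/400 = 500/400 = 1.25
10^1.25 = 17.782794
Ea = 1/(1 + 17.782794) = 1/18.782794 = 0.0532

0.0532


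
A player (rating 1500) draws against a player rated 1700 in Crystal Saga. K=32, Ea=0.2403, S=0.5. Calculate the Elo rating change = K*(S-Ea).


Elo update: delta = K * (S - Ea), where S = 0.5 (draws)
S - Ea = 0.5 - 0.2403 = 0.2597
Rating change = 32 * 0.2597
= 8.31

8.31 rating points


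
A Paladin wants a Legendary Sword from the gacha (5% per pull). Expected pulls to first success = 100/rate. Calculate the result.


Expected pulls for a geometric distribution = 1/p = 100 / rate%
= 100 / 5
= 20.0

20.0 pulls


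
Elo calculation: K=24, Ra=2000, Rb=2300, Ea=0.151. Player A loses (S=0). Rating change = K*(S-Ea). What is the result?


Elo update: delta = K * (S - Ea), where S = 0 (loses)
S - Ea = 0 - 0.151 = -0.151
Rating change = 24 * -0.151
= -3.62

-3.62 rating points


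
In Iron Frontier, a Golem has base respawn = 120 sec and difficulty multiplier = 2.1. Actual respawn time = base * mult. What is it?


Respawn time = base * multiplier
= 120 * 2.1
= 252.0 seconds

252.0 seconds


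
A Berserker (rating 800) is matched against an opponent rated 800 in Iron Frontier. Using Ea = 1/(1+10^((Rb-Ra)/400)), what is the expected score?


Elo expected score: Ea = 1/(1 + 10^((Rb-Ra)/400))
Rb - Ra = 800 - 800 = 0
(Rb-Ra)/400 = 0/400 = 0.0
10^0.0 = 1.0
Ea = 1/(1 + 1.0) = 1/2.0 = 0.5000

0.5000
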